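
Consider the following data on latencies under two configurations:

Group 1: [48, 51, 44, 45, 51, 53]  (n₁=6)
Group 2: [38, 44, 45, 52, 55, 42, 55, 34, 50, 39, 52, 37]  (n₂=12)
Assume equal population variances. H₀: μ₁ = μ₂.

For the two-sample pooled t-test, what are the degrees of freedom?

df = n₁ + n₂ − 2 = 6 + 12 − 2 = 16

degrees of freedom = 16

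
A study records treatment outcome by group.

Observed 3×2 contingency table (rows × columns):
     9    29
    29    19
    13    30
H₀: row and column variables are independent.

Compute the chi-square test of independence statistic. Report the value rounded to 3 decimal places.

test statistic = 14.306

Row totals [38, 48, 43], col totals [51, 78], n=129
χ² = (9−15.02)²/15.02 + (29−22.98)²/22.98 + (29−18.98)²/18.98 + (19−29.02)²/29.02 + (13−17.00)²/17.00 + (30−26.00)²/26.00 = 14.3061
df = 2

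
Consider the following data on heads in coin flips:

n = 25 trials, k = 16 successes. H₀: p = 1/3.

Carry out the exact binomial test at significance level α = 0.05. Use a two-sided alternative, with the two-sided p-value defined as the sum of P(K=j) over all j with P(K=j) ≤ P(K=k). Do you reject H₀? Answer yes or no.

reject H₀: yes

Exact binomial: n=25, k=16, p₀=1/3=0.3333
P(X=j) = C(n,j)·p₀^j·(1−p₀)^(n−j); p = Σ P(X=j) over j with P(X=j) ≤ P(X=16)
p-value (two-sided) = 0.00218
At α=0.05: p < α → reject H₀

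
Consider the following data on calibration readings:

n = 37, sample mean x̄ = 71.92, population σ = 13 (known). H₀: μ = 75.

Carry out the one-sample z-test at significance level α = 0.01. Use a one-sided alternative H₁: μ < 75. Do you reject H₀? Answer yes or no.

reject H₀: no

SE = σ/√n = 13/√37 = 2.1372
z = (x̄−μ₀)/SE = (71.92−75)/2.1372 = -1.4411
p-value (one-sided, H₁ less) = 0.07477
At α=0.01: p ≥ α → fail to reject H₀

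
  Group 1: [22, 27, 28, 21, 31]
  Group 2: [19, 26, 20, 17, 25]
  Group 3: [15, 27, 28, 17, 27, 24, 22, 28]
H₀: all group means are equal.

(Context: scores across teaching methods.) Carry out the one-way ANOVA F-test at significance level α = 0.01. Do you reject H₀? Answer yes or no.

reject H₀: no

Group means [25.80, 21.40, 23.50], grand mean 23.556
SSB = Σnᵢ(x̄ᵢ−x̄)² = 48.444; SSW = ΣΣ(x−x̄ᵢ)² = 314.000
MSB = 48.444/2 = 24.2222; MSW = 314.000/15 = 20.9333
F = MSB/MSW = 1.1571
df = (2, 15)
p-value (upper-tail) = 0.34093
At α=0.01: p ≥ α → fail to reject H₀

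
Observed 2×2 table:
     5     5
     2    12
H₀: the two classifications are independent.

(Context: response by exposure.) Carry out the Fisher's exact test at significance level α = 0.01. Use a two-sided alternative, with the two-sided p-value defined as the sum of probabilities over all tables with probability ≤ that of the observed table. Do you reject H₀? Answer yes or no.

reject H₀: no

Margins: r₁=10, r₂=14, c₁=7, c₂=17, n=24
p_obs = C(10,5)·C(14,2)/C(24,7); sum pmf over tables with pmf ≤ p_obs
p-value (two-sided) = 0.08501
At α=0.01: p ≥ α → fail to reject H₀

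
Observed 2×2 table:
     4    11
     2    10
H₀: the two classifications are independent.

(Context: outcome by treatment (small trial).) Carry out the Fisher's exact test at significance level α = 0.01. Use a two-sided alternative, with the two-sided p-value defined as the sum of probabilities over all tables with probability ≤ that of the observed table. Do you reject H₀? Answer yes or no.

reject H₀: no

Margins: r₁=15, r₂=12, c₁=6, c₂=21, n=27
p_obs = C(15,4)·C(12,2)/C(27,6); sum pmf over tables with pmf ≤ p_obs
p-value (two-sided) = 0.66184
At α=0.01: p ≥ α → fail to reject H₀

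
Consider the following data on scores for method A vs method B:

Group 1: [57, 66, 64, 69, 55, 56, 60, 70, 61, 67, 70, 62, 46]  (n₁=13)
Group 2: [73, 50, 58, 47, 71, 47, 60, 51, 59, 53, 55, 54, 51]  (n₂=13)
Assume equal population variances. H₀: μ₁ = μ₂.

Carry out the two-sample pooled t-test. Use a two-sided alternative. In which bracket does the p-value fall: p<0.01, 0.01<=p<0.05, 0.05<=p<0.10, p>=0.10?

p-value bracket: 0.05<=p<0.10

x̄₁=61.769, s₁=7.026, n₁=13
x̄₂=56.077, s₂=8.190, n₂=13
s_p² = [12·7.026² + 12·8.190²]/24 = 58.2179
SE = √(s_p²·(1/13+1/13)) = 2.9928
t = (61.769−56.077)/2.9928 = 1.9020
df = 24
p-value (two-sided) = 0.06924
→ bracket: 0.05<=p<0.10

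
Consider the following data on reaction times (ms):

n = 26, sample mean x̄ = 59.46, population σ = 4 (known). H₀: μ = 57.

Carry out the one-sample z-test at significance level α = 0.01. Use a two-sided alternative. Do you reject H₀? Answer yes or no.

SE = σ/√n = 4/√26 = 0.7845
z = (x̄−μ₀)/SE = (59.46−57)/0.7845 = 3.1359
p-value (two-sided) = 0.00171
At α=0.01: p < α → reject H₀

reject H₀: yes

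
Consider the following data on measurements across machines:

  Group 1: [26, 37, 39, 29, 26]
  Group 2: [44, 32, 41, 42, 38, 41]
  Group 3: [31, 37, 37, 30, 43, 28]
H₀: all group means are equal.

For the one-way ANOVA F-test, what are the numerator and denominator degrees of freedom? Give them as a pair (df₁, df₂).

k = 3 groups, N = 17 total
df = (k−1, N−k) = (3−1, 17−3) = (2, 14)

degrees of freedom = [2, 14]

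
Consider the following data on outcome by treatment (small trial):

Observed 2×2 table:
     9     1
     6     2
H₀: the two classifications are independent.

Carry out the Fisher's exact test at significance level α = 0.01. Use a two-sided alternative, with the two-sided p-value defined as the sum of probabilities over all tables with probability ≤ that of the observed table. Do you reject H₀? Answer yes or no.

Margins: r₁=10, r₂=8, c₁=15, c₂=3, n=18
p_obs = C(10,9)·C(8,6)/C(18,15); sum pmf over tables with pmf ≤ p_obs
p-value (two-sided) = 0.55882
At α=0.01: p ≥ α → fail to reject H₀

reject H₀: no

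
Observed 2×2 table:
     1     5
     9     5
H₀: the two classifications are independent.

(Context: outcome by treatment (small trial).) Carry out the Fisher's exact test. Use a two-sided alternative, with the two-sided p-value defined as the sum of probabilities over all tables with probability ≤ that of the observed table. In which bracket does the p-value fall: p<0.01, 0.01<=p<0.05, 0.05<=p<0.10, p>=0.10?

p-value bracket: p>=0.10

Margins: r₁=6, r₂=14, c₁=10, c₂=10, n=20
p_obs = C(6,1)·C(14,9)/C(20,10); sum pmf over tables with pmf ≤ p_obs
p-value (two-sided) = 0.14087
→ bracket: p>=0.10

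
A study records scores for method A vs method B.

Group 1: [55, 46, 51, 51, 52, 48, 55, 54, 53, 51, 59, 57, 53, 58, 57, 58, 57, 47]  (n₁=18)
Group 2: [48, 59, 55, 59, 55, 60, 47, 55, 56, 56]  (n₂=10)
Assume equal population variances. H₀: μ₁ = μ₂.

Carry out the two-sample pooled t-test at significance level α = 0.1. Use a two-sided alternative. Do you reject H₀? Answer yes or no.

x̄₁=53.444, s₁=3.929, n₁=18
x̄₂=55.000, s₂=4.372, n₂=10
s_p² = [17·3.929² + 9·4.372²]/26 = 16.7094
SE = √(s_p²·(1/18+1/10)) = 1.6122
t = (53.444−55.000)/1.6122 = -0.9649
df = 26
p-value (two-sided) = 0.34351
At α=0.1: p ≥ α → fail to reject H₀

reject H₀: no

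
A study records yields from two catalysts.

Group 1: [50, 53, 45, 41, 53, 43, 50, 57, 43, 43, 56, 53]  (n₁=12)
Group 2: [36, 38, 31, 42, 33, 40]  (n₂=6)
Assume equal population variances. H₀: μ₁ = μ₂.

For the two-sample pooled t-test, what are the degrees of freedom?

df = n₁ + n₂ − 2 = 12 + 6 − 2 = 16

degrees of freedom = 16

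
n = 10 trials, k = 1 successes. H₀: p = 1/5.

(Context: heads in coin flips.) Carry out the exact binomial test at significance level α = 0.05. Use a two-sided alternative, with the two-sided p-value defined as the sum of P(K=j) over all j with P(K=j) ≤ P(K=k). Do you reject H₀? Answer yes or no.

Exact binomial: n=10, k=1, p₀=1/5=0.2000
P(X=j) = C(n,j)·p₀^j·(1−p₀)^(n−j); p = Σ P(X=j) over j with P(X=j) ≤ P(X=1)
p-value (two-sided) = 0.69801
At α=0.05: p ≥ α → fail to reject H₀

reject H₀: no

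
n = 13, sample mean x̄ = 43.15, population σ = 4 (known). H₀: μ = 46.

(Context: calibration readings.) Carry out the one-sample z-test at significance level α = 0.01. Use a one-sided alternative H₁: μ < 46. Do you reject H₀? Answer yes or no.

reject H₀: yes

SE = σ/√n = 4/√13 = 1.1094
z = (x̄−μ₀)/SE = (43.15−46)/1.1094 = -2.5690
p-value (one-sided, H₁ less) = 0.00510
At α=0.01: p < α → reject H₀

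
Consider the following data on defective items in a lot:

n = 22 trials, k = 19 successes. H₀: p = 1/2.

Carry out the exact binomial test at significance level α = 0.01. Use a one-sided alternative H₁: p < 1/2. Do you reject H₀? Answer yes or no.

reject H₀: no

Exact binomial: n=22, k=19, p₀=1/2=0.5000
P(X≤19) from Σ C(n,i)·p₀^i·(1−p₀)^(n−i)
p-value (one-sided, H₁ less) = 0.99994
At α=0.01: p ≥ α → fail to reject H₀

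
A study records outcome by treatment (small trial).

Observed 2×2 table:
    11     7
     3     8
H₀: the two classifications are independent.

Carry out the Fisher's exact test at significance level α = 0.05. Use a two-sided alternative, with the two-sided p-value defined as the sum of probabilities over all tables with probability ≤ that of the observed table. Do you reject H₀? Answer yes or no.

Margins: r₁=18, r₂=11, c₁=14, c₂=15, n=29
p_obs = C(18,11)·C(11,3)/C(29,14); sum pmf over tables with pmf ≤ p_obs
p-value (two-sided) = 0.12814
At α=0.05: p ≥ α → fail to reject H₀

reject H₀: no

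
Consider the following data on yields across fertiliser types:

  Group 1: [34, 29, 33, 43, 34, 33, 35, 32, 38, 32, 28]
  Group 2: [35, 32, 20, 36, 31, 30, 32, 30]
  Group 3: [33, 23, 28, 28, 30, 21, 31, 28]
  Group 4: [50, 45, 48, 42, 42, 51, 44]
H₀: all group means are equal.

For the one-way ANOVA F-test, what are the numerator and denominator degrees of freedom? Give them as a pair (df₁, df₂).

k = 4 groups, N = 34 total
df = (k−1, N−k) = (4−1, 34−4) = (3, 30)

degrees of freedom = [3, 30]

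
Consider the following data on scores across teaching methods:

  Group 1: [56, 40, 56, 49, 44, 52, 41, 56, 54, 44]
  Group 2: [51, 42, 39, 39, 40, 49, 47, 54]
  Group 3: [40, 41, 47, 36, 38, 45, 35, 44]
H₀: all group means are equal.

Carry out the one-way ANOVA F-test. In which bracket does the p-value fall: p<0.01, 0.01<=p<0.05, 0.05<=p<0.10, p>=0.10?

p-value bracket: 0.01<=p<0.05

Group means [49.20, 45.12, 40.75], grand mean 45.346
SSB = Σnᵢ(x̄ᵢ−x̄)² = 317.910; SSW = ΣΣ(x−x̄ᵢ)² = 749.975
MSB = 317.910/2 = 158.9548; MSW = 749.975/23 = 32.6076
F = MSB/MSW = 4.8748
df = (2, 23)
p-value (upper-tail) = 0.01718
→ bracket: 0.01<=p<0.05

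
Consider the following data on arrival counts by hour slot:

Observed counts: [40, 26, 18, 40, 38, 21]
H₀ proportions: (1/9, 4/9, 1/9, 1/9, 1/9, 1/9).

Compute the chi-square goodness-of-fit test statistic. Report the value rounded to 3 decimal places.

n = 183; E_i = n·p_i = [20.33, 81.33, 20.33, 20.33, 20.33, 20.33]
χ² = (40−20.33)²/20.33 + (26−81.33)²/81.33 + (18−20.33)²/20.33 + (40−20.33)²/20.33 + (38−20.33)²/20.33 + (21−20.33)²/20.33 = 91.3279
df = 5

test statistic = 91.328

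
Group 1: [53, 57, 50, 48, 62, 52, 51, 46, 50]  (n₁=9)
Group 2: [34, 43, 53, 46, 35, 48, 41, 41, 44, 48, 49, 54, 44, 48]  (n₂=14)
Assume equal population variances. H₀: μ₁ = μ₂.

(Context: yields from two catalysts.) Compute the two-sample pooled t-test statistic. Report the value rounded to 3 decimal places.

x̄₁=52.111, s₁=4.833, n₁=9
x̄₂=44.857, s₂=5.869, n₂=14
s_p² = [8·4.833² + 13·5.869²]/21 = 30.2192
SE = √(s_p²·(1/9+1/14)) = 2.3487
t = (52.111−44.857)/2.3487 = 3.0886
df = 21

test statistic = 3.089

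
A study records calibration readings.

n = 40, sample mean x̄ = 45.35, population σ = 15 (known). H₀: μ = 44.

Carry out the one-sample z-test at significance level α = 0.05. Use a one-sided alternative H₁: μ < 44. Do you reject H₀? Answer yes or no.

reject H₀: no

SE = σ/√n = 15/√40 = 2.3717
z = (x̄−μ₀)/SE = (45.35−44)/2.3717 = 0.5692
p-value (one-sided, H₁ less) = 0.71539
At α=0.05: p ≥ α → fail to reject H₀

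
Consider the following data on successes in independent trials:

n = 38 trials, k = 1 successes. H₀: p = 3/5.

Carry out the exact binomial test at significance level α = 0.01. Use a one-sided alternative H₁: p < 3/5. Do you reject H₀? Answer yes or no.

Exact binomial: n=38, k=1, p₀=3/5=0.6000
P(X≤1) from Σ C(n,i)·p₀^i·(1−p₀)^(n−i)
p-value (one-sided, H₁ less) = 0.00000
At α=0.01: p < α → reject H₀

reject H₀: yes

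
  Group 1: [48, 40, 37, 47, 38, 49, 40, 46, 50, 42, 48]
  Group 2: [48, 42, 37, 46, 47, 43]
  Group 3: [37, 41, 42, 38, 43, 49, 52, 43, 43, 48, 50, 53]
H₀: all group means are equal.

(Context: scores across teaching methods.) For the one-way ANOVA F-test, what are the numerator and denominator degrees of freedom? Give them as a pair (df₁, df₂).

degrees of freedom = [2, 26]

k = 3 groups, N = 29 total
df = (k−1, N−k) = (3−1, 29−3) = (2, 26)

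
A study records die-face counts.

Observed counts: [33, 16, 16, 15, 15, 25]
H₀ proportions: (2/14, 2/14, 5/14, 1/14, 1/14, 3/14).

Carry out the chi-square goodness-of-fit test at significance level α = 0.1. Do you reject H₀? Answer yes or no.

reject H₀: yes

n = 120; E_i = n·p_i = [17.14, 17.14, 42.86, 8.57, 8.57, 25.71]
χ² = (33−17.14)²/17.14 + (16−17.14)²/17.14 + (16−42.86)²/42.86 + (15−8.57)²/8.57 + (15−8.57)²/8.57 + (25−25.71)²/25.71 = 41.2372
df = 5
p-value (upper-tail) = 0.00000
At α=0.1: p < α → reject H₀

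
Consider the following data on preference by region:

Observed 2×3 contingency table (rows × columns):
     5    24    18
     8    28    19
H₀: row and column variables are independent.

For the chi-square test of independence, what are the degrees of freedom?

df = (r−1)(c−1) = (2−1)·(3−1) = 2

degrees of freedom = 2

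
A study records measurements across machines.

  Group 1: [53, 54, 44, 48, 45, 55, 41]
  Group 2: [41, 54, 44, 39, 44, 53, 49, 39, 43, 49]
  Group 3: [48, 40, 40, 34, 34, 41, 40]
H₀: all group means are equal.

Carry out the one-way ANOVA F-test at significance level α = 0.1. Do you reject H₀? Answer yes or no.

Group means [48.57, 45.50, 39.57], grand mean 44.667
SSB = Σnᵢ(x̄ᵢ−x̄)² = 295.405; SSW = ΣΣ(x−x̄ᵢ)² = 585.929
MSB = 295.405/2 = 147.7024; MSW = 585.929/21 = 27.9014
F = MSB/MSW = 5.2937
df = (2, 21)
p-value (upper-tail) = 0.01375
At α=0.1: p < α → reject H₀

reject H₀: yes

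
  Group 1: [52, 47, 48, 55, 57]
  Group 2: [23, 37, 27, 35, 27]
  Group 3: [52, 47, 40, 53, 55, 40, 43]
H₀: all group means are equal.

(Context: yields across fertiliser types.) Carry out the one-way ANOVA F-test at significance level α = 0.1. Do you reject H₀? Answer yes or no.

reject H₀: yes

Group means [51.80, 29.80, 47.14], grand mean 43.412
SSB = Σnᵢ(x̄ᵢ−x̄)² = 1375.661; SSW = ΣΣ(x−x̄ᵢ)² = 454.457
MSB = 1375.661/2 = 687.8303; MSW = 454.457/14 = 32.4612
F = MSB/MSW = 21.1893
df = (2, 14)
p-value (upper-tail) = 0.00006
At α=0.1: p < α → reject H₀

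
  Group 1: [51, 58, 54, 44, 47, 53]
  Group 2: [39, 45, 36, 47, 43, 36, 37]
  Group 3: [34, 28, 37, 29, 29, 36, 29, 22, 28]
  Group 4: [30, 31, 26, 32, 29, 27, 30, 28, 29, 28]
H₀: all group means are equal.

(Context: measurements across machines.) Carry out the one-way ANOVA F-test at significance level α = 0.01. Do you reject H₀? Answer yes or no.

Group means [51.17, 40.43, 30.22, 29.00], grand mean 36.000
SSB = Σnᵢ(x̄ᵢ−x̄)² = 2307.897; SSW = ΣΣ(x−x̄ᵢ)² = 456.103
MSB = 2307.897/3 = 769.2989; MSW = 456.103/28 = 16.2894
F = MSB/MSW = 47.2270
df = (3, 28)
p-value (upper-tail) = 0.00000
At α=0.01: p < α → reject H₀

reject H₀: yes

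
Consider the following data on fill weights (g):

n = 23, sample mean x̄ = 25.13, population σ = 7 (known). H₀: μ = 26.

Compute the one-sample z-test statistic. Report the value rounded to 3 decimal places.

SE = σ/√n = 7/√23 = 1.4596
z = (x̄−μ₀)/SE = (25.13−26)/1.4596 = -0.5961

test statistic = -0.596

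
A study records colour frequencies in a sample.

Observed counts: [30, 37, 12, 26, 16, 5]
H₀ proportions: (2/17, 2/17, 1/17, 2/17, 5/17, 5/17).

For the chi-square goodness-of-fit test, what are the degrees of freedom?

df = k − 1 = 6 − 1 = 5

degrees of freedom = 5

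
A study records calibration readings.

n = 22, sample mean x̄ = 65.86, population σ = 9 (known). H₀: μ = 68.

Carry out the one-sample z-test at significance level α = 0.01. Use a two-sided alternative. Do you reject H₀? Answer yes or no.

reject H₀: no

SE = σ/√n = 9/√22 = 1.9188
z = (x̄−μ₀)/SE = (65.86−68)/1.9188 = -1.1153
p-value (two-sided) = 0.26473
At α=0.01: p ≥ α → fail to reject H₀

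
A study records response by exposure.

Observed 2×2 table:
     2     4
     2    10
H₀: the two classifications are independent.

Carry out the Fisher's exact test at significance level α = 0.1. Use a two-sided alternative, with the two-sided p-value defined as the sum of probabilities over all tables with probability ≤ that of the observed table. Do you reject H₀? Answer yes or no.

reject H₀: no

Margins: r₁=6, r₂=12, c₁=4, c₂=14, n=18
p_obs = C(6,2)·C(12,2)/C(18,4); sum pmf over tables with pmf ≤ p_obs
p-value (two-sided) = 0.56863
At α=0.1: p ≥ α → fail to reject H₀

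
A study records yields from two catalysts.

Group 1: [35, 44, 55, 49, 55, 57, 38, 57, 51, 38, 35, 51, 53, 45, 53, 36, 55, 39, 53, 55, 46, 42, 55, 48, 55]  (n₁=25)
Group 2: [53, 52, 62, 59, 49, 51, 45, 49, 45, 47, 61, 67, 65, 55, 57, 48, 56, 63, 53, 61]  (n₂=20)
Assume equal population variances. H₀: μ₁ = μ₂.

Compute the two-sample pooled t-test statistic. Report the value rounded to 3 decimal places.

test statistic = -3.183

x̄₁=48.000, s₁=7.577, n₁=25
x̄₂=54.900, s₂=6.758, n₂=20
s_p² = [24·7.577² + 19·6.758²]/43 = 52.2279
SE = √(s_p²·(1/25+1/20)) = 2.1681
t = (48.000−54.900)/2.1681 = -3.1826
df = 43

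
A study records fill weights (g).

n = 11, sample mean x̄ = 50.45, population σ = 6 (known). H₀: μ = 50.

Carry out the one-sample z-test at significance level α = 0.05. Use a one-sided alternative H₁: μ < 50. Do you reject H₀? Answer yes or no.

SE = σ/√n = 6/√11 = 1.8091
z = (x̄−μ₀)/SE = (50.45−50)/1.8091 = 0.2487
p-value (one-sided, H₁ less) = 0.59822
At α=0.05: p ≥ α → fail to reject H₀

reject H₀: no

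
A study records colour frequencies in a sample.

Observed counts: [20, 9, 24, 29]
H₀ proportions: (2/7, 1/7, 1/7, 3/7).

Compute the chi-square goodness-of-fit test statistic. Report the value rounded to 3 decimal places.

test statistic = 15.089

n = 82; E_i = n·p_i = [23.43, 11.71, 11.71, 35.14]
χ² = (20−23.43)²/23.43 + (9−11.71)²/11.71 + (24−11.71)²/11.71 + (29−35.14)²/35.14 = 15.0894
df = 3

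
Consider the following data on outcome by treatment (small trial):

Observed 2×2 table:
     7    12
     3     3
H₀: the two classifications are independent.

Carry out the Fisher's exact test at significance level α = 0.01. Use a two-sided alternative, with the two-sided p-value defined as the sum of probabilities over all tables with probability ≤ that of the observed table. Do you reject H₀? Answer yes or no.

reject H₀: no

Margins: r₁=19, r₂=6, c₁=10, c₂=15, n=25
p_obs = C(19,7)·C(6,3)/C(25,10); sum pmf over tables with pmf ≤ p_obs
p-value (two-sided) = 0.65316
At α=0.01: p ≥ α → fail to reject H₀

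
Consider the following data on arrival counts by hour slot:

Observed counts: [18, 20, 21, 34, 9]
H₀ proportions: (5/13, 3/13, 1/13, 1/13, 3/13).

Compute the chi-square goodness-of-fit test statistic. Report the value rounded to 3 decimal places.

test statistic = 130.233

n = 102; E_i = n·p_i = [39.23, 23.54, 7.85, 7.85, 23.54]
χ² = (18−39.23)²/39.23 + (20−23.54)²/23.54 + (21−7.85)²/7.85 + (34−7.85)²/7.85 + (9−23.54)²/23.54 = 130.2327
df = 4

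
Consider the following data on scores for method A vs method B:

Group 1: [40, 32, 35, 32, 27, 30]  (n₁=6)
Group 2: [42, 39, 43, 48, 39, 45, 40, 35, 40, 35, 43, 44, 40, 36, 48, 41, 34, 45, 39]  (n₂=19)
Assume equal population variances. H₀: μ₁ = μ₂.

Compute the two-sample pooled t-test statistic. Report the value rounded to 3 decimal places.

test statistic = -4.146

x̄₁=32.667, s₁=4.457, n₁=6
x̄₂=40.842, s₂=4.140, n₂=19
s_p² = [5·4.457² + 18·4.140²]/23 = 17.7330
SE = √(s_p²·(1/6+1/19)) = 1.9720
t = (32.667−40.842)/1.9720 = -4.1457
df = 23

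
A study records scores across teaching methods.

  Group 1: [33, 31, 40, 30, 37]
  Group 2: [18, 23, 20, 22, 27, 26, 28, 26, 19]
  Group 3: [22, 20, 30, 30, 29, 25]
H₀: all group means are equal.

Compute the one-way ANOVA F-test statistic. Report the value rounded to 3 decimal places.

Group means [34.20, 23.22, 26.00], grand mean 26.800
SSB = Σnᵢ(x̄ᵢ−x̄)² = 392.844; SSW = ΣΣ(x−x̄ᵢ)² = 274.356
MSB = 392.844/2 = 196.4222; MSW = 274.356/17 = 16.1386
F = MSB/MSW = 12.1710
df = (2, 17)

test statistic = 12.171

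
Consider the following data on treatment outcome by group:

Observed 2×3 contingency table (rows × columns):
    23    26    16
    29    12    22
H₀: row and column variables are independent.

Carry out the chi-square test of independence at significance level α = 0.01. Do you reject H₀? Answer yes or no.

Row totals [65, 63], col totals [52, 38, 38], n=128
χ² = (23−26.41)²/26.41 + (26−19.30)²/19.30 + (16−19.30)²/19.30 + (29−25.59)²/25.59 + (12−18.70)²/18.70 + (22−18.70)²/18.70 = 6.7680
df = 2
p-value (upper-tail) = 0.03391
At α=0.01: p ≥ α → fail to reject H₀

reject H₀: no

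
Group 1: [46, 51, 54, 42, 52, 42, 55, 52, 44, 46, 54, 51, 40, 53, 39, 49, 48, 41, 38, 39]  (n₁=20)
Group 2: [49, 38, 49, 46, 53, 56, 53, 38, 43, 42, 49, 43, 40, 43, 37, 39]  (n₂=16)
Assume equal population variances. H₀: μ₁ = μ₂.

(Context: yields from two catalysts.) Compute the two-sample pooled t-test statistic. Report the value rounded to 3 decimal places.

x̄₁=46.800, s₁=5.800, n₁=20
x̄₂=44.875, s₂=6.010, n₂=16
s_p² = [19·5.800² + 15·6.010²]/34 = 34.7338
SE = √(s_p²·(1/20+1/16)) = 1.9768
t = (46.800−44.875)/1.9768 = 0.9738
df = 34

test statistic = 0.974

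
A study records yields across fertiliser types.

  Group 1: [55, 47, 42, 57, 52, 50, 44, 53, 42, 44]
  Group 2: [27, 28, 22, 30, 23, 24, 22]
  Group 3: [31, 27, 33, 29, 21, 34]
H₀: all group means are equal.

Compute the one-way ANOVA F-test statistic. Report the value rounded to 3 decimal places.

test statistic = 59.752

Group means [48.60, 25.14, 29.17], grand mean 36.391
SSB = Σnᵢ(x̄ᵢ−x̄)² = 2689.388; SSW = ΣΣ(x−x̄ᵢ)² = 450.090
MSB = 2689.388/2 = 1344.6939; MSW = 450.090/20 = 22.5045
F = MSB/MSW = 59.7522
df = (2, 20)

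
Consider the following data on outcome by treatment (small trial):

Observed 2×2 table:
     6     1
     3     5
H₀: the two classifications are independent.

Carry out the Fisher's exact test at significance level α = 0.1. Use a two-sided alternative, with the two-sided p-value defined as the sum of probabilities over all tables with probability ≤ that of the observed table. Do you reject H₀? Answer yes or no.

Margins: r₁=7, r₂=8, c₁=9, c₂=6, n=15
p_obs = C(7,6)·C(8,3)/C(15,9); sum pmf over tables with pmf ≤ p_obs
p-value (two-sided) = 0.11888
At α=0.1: p ≥ α → fail to reject H₀

reject H₀: no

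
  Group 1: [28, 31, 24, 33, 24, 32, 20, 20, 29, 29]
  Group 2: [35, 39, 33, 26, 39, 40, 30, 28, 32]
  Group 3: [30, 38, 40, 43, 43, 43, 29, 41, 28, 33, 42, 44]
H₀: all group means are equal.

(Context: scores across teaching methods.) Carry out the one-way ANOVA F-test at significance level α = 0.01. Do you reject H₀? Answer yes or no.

Group means [27.00, 33.56, 37.83], grand mean 33.097
SSB = Σnᵢ(x̄ᵢ−x̄)² = 642.821; SSW = ΣΣ(x−x̄ᵢ)² = 817.889
MSB = 642.821/2 = 321.4104; MSW = 817.889/28 = 29.2103
F = MSB/MSW = 11.0033
df = (2, 28)
p-value (upper-tail) = 0.00030
At α=0.01: p < α → reject H₀

reject H₀: yes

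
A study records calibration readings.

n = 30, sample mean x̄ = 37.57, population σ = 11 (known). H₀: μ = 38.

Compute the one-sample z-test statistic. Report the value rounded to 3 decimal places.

SE = σ/√n = 11/√30 = 2.0083
z = (x̄−μ₀)/SE = (37.57−38)/2.0083 = -0.2141

test statistic = -0.214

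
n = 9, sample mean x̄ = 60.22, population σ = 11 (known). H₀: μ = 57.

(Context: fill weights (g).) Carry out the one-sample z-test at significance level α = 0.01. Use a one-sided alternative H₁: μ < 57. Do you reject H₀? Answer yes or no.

SE = σ/√n = 11/√9 = 3.6667
z = (x̄−μ₀)/SE = (60.22−57)/3.6667 = 0.8782
p-value (one-sided, H₁ less) = 0.81008
At α=0.01: p ≥ α → fail to reject H₀

reject H₀: no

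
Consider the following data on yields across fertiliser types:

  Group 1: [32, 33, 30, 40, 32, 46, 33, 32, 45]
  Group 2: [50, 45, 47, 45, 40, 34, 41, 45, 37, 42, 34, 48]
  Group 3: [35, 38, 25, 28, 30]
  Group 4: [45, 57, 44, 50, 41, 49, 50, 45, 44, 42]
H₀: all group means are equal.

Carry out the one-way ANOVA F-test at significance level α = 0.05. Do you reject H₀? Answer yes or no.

Group means [35.89, 42.33, 31.20, 46.70], grand mean 40.389
SSB = Σnᵢ(x̄ᵢ−x̄)² = 1048.100; SSW = ΣΣ(x−x̄ᵢ)² = 926.456
MSB = 1048.100/3 = 349.3667; MSW = 926.456/32 = 28.9517
F = MSB/MSW = 12.0672
df = (3, 32)
p-value (upper-tail) = 0.00002
At α=0.05: p < α → reject H₀

reject H₀: yes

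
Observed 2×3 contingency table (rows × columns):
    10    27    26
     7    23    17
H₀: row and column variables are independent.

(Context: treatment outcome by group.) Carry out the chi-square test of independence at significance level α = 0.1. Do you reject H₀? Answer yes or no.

reject H₀: no

Row totals [63, 47], col totals [17, 50, 43], n=110
χ² = (10−9.74)²/9.74 + (27−28.64)²/28.64 + (26−24.63)²/24.63 + (7−7.26)²/7.26 + (23−21.36)²/21.36 + (17−18.37)²/18.37 = 0.4146
df = 2
p-value (upper-tail) = 0.81276
At α=0.1: p ≥ α → fail to reject H₀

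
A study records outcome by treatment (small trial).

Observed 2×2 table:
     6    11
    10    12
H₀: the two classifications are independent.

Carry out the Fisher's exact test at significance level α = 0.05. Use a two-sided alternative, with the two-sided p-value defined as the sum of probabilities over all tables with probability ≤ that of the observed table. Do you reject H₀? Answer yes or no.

reject H₀: no

Margins: r₁=17, r₂=22, c₁=16, c₂=23, n=39
p_obs = C(17,6)·C(22,10)/C(39,16); sum pmf over tables with pmf ≤ p_obs
p-value (two-sided) = 0.74348
At α=0.05: p ≥ α → fail to reject H₀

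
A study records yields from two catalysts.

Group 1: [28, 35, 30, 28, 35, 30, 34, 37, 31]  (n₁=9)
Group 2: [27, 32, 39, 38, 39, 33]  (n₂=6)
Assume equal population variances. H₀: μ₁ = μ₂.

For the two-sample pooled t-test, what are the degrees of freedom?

degrees of freedom = 13

df = n₁ + n₂ − 2 = 9 + 6 − 2 = 13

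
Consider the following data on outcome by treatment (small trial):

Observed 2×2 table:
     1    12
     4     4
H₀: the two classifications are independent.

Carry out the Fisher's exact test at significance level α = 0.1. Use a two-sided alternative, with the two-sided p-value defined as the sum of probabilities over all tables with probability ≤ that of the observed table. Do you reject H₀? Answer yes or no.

Margins: r₁=13, r₂=8, c₁=5, c₂=16, n=21
p_obs = C(13,1)·C(8,4)/C(21,5); sum pmf over tables with pmf ≤ p_obs
p-value (two-sided) = 0.04747
At α=0.1: p < α → reject H₀

reject H₀: yes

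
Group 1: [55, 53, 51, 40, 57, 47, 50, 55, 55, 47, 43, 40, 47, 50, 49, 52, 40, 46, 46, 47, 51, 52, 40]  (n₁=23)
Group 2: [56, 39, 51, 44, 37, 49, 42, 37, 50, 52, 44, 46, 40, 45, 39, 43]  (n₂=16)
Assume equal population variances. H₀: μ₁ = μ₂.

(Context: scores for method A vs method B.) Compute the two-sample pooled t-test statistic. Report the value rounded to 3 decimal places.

test statistic = 2.134

x̄₁=48.391, s₁=5.229, n₁=23
x̄₂=44.625, s₂=5.691, n₂=16
s_p² = [22·5.229² + 15·5.691²]/37 = 29.3845
SE = √(s_p²·(1/23+1/16)) = 1.7647
t = (48.391−44.625)/1.7647 = 2.1343
df = 37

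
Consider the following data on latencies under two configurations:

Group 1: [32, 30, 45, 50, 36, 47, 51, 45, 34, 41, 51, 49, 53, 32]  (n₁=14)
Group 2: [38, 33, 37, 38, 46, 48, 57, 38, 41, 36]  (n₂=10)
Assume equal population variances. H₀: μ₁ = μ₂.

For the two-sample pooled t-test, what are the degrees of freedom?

df = n₁ + n₂ − 2 = 14 + 10 − 2 = 22

degrees of freedom = 22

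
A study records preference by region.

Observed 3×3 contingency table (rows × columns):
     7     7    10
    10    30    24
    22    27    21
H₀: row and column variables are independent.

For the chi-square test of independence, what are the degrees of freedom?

degrees of freedom = 4

df = (r−1)(c−1) = (3−1)·(3−1) = 4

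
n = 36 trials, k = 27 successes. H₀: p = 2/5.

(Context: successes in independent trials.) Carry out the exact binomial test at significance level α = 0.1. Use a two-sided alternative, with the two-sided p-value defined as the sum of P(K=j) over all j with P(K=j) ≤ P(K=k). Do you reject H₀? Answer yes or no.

reject H₀: yes

Exact binomial: n=36, k=27, p₀=2/5=0.4000
P(X=j) = C(n,j)·p₀^j·(1−p₀)^(n−j); p = Σ P(X=j) over j with P(X=j) ≤ P(X=27)
p-value (two-sided) = 0.00002
At α=0.1: p < α → reject H₀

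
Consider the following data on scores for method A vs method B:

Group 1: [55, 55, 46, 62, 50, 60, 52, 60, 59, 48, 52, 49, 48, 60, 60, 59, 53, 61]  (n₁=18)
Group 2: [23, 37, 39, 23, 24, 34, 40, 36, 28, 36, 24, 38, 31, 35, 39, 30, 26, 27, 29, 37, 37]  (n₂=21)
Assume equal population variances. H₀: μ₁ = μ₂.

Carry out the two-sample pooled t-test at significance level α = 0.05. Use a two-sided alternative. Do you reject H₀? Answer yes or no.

x̄₁=54.944, s₁=5.308, n₁=18
x̄₂=32.048, s₂=5.912, n₂=21
s_p² = [17·5.308² + 20·5.912²]/37 = 31.8350
SE = √(s_p²·(1/18+1/21)) = 1.8123
t = (54.944−32.048)/1.8123 = 12.6339
df = 37
p-value (two-sided) = 0.00000
At α=0.05: p < α → reject H₀

reject H₀: yes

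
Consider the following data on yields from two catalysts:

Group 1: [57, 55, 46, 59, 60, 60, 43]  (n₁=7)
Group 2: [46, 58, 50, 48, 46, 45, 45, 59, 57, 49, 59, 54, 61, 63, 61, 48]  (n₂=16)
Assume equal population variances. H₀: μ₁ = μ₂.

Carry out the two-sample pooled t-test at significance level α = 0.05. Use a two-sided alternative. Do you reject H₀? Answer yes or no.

reject H₀: no

x̄₁=54.286, s₁=6.969, n₁=7
x̄₂=53.062, s₂=6.547, n₂=16
s_p² = [6·6.969² + 15·6.547²]/21 = 44.4936
SE = √(s_p²·(1/7+1/16)) = 3.0228
t = (54.286−53.062)/3.0228 = 0.4047
df = 21
p-value (two-sided) = 0.68981
At α=0.05: p ≥ α → fail to reject H₀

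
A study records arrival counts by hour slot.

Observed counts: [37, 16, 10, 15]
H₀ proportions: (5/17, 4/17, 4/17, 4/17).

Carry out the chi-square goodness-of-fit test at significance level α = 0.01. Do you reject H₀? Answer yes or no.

n = 78; E_i = n·p_i = [22.94, 18.35, 18.35, 18.35]
χ² = (37−22.94)²/22.94 + (16−18.35)²/18.35 + (10−18.35)²/18.35 + (15−18.35)²/18.35 = 13.3314
df = 3
p-value (upper-tail) = 0.00397
At α=0.01: p < α → reject H₀

reject H₀: yes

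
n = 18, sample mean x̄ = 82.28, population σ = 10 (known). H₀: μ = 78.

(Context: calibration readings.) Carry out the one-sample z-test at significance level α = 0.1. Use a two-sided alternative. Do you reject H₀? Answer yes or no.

reject H₀: yes

SE = σ/√n = 10/√18 = 2.3570
z = (x̄−μ₀)/SE = (82.28−78)/2.3570 = 1.8159
p-value (two-sided) = 0.06939
At α=0.1: p < α → reject H₀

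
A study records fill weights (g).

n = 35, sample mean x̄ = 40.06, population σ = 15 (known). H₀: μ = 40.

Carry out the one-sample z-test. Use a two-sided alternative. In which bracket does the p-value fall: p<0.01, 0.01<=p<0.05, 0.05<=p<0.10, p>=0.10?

p-value bracket: p>=0.10

SE = σ/√n = 15/√35 = 2.5355
z = (x̄−μ₀)/SE = (40.06−40)/2.5355 = 0.0237
p-value (two-sided) = 0.98112
→ bracket: p>=0.10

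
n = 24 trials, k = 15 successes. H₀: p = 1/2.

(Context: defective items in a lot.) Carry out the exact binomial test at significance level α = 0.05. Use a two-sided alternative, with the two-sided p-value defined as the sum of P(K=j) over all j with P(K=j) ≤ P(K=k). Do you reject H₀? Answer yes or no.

Exact binomial: n=24, k=15, p₀=1/2=0.5000
P(X=j) = C(n,j)·p₀^j·(1−p₀)^(n−j); p = Σ P(X=j) over j with P(X=j) ≤ P(X=15)
p-value (two-sided) = 0.30746
At α=0.05: p ≥ α → fail to reject H₀

reject H₀: no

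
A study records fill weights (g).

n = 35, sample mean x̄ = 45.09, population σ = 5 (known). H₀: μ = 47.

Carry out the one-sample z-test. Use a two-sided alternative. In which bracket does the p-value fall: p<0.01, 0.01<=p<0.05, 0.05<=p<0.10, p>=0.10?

SE = σ/√n = 5/√35 = 0.8452
z = (x̄−μ₀)/SE = (45.09−47)/0.8452 = -2.2599
p-value (two-sided) = 0.02382
→ bracket: 0.01<=p<0.05

p-value bracket: 0.01<=p<0.05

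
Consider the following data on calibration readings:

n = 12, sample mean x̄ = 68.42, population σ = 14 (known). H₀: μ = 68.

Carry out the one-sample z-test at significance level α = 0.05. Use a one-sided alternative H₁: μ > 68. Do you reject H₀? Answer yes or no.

reject H₀: no

SE = σ/√n = 14/√12 = 4.0415
z = (x̄−μ₀)/SE = (68.42−68)/4.0415 = 0.1039
p-value (one-sided, H₁ greater) = 0.45862
At α=0.05: p ≥ α → fail to reject H₀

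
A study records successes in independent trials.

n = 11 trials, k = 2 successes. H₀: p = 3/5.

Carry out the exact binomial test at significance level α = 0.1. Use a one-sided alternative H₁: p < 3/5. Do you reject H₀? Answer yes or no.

Exact binomial: n=11, k=2, p₀=3/5=0.6000
P(X≤2) from Σ C(n,i)·p₀^i·(1−p₀)^(n−i)
p-value (one-sided, H₁ less) = 0.00592
At α=0.1: p < α → reject H₀

reject H₀: yes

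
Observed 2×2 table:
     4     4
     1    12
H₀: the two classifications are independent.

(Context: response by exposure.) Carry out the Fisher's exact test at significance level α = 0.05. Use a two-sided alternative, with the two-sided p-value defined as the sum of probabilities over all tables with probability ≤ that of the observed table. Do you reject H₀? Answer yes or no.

Margins: r₁=8, r₂=13, c₁=5, c₂=16, n=21
p_obs = C(8,4)·C(13,1)/C(21,5); sum pmf over tables with pmf ≤ p_obs
p-value (two-sided) = 0.04747
At α=0.05: p < α → reject H₀

reject H₀: yes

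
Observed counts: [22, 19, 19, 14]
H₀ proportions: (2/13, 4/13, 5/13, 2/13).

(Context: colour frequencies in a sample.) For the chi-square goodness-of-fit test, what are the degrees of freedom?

degrees of freedom = 3

df = k − 1 = 4 − 1 = 3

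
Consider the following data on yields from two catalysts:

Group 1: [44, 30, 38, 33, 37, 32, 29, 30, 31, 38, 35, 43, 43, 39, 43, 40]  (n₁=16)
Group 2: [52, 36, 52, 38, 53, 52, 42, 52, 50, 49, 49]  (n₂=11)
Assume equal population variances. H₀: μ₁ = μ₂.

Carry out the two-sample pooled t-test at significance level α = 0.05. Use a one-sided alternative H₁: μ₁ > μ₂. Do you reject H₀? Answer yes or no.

reject H₀: no

x̄₁=36.562, s₁=5.240, n₁=16
x̄₂=47.727, s₂=6.117, n₂=11
s_p² = [15·5.240² + 10·6.117²]/25 = 31.4448
SE = √(s_p²·(1/16+1/11)) = 2.1963
t = (36.562−47.727)/2.1963 = -5.0834
df = 25
p-value (one-sided, H₁ greater) = 0.99998
At α=0.05: p ≥ α → fail to reject H₀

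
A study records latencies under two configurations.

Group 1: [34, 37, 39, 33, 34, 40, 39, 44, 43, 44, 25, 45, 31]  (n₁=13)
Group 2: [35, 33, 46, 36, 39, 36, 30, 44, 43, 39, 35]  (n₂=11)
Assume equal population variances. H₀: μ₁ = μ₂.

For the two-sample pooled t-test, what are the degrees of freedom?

df = n₁ + n₂ − 2 = 13 + 11 − 2 = 22

degrees of freedom = 22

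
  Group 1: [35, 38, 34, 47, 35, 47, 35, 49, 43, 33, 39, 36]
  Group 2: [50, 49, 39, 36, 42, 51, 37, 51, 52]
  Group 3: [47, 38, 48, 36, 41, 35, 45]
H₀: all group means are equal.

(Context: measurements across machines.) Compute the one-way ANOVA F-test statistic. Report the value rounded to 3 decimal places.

Group means [39.25, 45.22, 41.43], grand mean 41.714
SSB = Σnᵢ(x̄ᵢ−x̄)² = 184.194; SSW = ΣΣ(x−x̄ᵢ)² = 883.520
MSB = 184.194/2 = 92.0972; MSW = 883.520/25 = 35.3408
F = MSB/MSW = 2.6060
df = (2, 25)

test statistic = 2.606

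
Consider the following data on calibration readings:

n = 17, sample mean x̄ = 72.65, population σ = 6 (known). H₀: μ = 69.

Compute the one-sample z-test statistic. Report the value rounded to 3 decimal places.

SE = σ/√n = 6/√17 = 1.4552
z = (x̄−μ₀)/SE = (72.65−69)/1.4552 = 2.5082

test statistic = 2.508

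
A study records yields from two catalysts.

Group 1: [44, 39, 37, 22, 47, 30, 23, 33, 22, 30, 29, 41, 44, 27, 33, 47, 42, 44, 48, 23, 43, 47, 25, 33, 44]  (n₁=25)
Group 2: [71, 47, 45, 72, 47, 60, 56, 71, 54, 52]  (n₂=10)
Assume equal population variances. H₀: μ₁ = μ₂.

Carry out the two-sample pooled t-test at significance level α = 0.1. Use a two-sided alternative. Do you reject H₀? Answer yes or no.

reject H₀: yes

x̄₁=35.880, s₁=9.043, n₁=25
x̄₂=57.500, s₂=10.554, n₂=10
s_p² = [24·9.043² + 9·10.554²]/33 = 89.8527
SE = √(s_p²·(1/25+1/10)) = 3.5467
t = (35.880−57.500)/3.5467 = -6.0957
df = 33
p-value (two-sided) = 0.00000
At α=0.1: p < α → reject H₀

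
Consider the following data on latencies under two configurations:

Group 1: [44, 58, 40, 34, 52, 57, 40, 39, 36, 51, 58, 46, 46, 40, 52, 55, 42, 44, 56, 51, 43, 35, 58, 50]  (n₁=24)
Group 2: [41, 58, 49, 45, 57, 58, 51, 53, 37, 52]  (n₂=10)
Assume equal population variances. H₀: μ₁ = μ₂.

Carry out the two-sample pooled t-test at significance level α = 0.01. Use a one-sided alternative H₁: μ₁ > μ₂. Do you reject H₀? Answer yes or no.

x̄₁=46.958, s₁=7.816, n₁=24
x̄₂=50.100, s₂=7.203, n₂=10
s_p² = [23·7.816² + 9·7.203²]/32 = 58.4956
SE = √(s_p²·(1/24+1/10)) = 2.8787
t = (46.958−50.100)/2.8787 = -1.0914
df = 32
p-value (one-sided, H₁ greater) = 0.85837
At α=0.01: p ≥ α → fail to reject H₀

reject H₀: no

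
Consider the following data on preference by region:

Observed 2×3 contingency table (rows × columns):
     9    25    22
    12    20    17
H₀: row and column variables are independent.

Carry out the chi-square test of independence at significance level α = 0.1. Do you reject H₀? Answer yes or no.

Row totals [56, 49], col totals [21, 45, 39], n=105
χ² = (9−11.20)²/11.20 + (25−24.00)²/24.00 + (22−20.80)²/20.80 + (12−9.80)²/9.80 + (20−21.00)²/21.00 + (17−18.20)²/18.20 = 1.1637
df = 2
p-value (upper-tail) = 0.55888
At α=0.1: p ≥ α → fail to reject H₀

reject H₀: no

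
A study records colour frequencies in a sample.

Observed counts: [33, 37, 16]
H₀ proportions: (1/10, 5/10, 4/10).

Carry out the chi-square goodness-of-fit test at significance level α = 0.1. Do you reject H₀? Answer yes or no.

reject H₀: yes

n = 86; E_i = n·p_i = [8.60, 43.00, 34.40]
χ² = (33−8.60)²/8.60 + (37−43.00)²/43.00 + (16−34.40)²/34.40 = 79.9070
df = 2
p-value (upper-tail) = 0.00000
At α=0.1: p < α → reject H₀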